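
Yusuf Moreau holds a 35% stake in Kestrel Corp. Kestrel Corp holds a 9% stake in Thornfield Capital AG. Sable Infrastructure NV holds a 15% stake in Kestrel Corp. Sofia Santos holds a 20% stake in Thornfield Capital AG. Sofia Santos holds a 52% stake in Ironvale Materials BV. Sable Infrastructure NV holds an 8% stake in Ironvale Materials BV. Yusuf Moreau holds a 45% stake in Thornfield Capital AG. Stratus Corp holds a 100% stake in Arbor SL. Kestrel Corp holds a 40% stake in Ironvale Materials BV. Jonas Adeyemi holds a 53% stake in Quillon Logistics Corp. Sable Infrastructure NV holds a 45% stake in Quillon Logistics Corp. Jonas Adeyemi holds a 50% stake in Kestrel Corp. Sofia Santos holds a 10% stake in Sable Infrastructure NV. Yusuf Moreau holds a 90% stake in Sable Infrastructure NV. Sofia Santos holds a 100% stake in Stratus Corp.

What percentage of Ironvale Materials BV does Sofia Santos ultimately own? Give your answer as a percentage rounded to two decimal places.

Sofia reaches Ironvale along 3 paths.
Direct stake: 52% = 52%.
Via Sable: 10% × 8% = 0.8%.
Via Sable → Kestrel: 10% × 15% × 40% = 0.6%.
Total: 52% + 0.8% + 0.6% = 53.4%.
Rounded: 53.40%.

53.40%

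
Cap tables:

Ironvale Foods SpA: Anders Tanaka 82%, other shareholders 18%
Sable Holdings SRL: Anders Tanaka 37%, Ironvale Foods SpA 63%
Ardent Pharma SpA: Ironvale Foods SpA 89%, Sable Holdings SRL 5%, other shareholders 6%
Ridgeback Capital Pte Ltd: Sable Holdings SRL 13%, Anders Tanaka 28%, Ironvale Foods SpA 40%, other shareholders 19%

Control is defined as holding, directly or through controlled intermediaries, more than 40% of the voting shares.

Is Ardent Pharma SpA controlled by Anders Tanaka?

Anders holds 82% of Ironvale, so Anders controls Ironvale.
Anders and Ironvale together hold 37% + 63% = 100% of Sable, so Anders controls Sable.
Ironvale and Sable together hold 89% + 5% = 94% of Ardent, so Anders controls Ardent.

Yes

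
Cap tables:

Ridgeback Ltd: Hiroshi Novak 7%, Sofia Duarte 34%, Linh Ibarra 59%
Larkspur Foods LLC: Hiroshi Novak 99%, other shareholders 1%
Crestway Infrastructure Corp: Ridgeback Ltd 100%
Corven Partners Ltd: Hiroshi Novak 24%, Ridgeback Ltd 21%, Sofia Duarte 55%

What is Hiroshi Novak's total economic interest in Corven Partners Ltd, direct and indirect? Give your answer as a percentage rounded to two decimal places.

25.47%

Hiroshi reaches Corven along 2 paths.
Direct stake: 24% = 24%.
Via Ridgeback: 7% × 21% = 1.47%.
Total: 24% + 1.47% = 25.47%.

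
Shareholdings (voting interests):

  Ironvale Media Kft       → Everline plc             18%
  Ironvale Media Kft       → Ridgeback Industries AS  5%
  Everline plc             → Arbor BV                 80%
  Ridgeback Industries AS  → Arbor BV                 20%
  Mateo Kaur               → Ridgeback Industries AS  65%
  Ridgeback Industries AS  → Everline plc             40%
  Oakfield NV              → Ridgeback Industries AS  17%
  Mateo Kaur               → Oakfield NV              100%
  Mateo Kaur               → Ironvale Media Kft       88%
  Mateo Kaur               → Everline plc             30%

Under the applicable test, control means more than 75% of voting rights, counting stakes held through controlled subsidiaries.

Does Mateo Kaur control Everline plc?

Yes

Mateo holds 100% of Oakfield, so Mateo controls Oakfield.
Mateo holds 88% of Ironvale, so Mateo controls Ironvale.
Ironvale and Mateo and Oakfield together hold 5% + 65% + 17% = 87% of Ridgeback, so Mateo controls Ridgeback.
Mateo and Ridgeback and Ironvale together hold 30% + 40% + 18% = 88% of Everline, so Mateo controls Everline.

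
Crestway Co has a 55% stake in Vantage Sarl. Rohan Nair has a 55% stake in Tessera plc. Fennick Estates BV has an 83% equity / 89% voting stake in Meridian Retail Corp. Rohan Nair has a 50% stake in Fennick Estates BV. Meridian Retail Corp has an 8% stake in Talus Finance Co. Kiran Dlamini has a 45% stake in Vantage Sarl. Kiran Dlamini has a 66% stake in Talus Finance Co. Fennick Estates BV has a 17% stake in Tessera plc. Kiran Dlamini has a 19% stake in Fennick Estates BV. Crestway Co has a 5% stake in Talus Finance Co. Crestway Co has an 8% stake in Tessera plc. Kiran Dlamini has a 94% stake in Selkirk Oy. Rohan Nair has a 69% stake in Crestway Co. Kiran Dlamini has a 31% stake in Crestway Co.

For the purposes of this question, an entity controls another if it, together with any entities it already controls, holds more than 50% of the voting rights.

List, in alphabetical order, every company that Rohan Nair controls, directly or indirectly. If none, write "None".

Crestway Co, Tessera plc, Vantage Sarl

Rohan holds 69% of Crestway, so Rohan controls Crestway.
Crestway holds 55% of Vantage, so Rohan controls Vantage.
Rohan and Crestway together hold 55% + 8% = 63% of Tessera, so Rohan controls Tessera.
No other company's threshold is met.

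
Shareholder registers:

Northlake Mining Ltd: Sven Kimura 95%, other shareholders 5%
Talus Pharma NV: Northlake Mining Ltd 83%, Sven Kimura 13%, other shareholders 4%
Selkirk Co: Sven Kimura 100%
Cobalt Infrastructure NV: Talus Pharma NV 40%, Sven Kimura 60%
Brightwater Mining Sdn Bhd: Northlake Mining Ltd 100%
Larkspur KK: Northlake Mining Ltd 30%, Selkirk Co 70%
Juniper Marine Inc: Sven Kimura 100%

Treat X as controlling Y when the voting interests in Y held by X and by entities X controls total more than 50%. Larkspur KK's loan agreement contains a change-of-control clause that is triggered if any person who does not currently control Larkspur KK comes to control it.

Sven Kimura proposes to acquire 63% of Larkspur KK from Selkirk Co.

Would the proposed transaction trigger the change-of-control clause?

No

The purchase adds only to Sven's holdings (Selkirk's stake shrinks), so Sven is the only person who could newly come to control Larkspur.
Sven holds 95% of Northlake, so Sven controls Northlake.
Sven holds 100% of Selkirk, so Sven controls Selkirk.
Northlake and Selkirk together hold 30% + 70% = 100% of Larkspur, so Sven controls Larkspur.
So Sven already controls Larkspur before the transaction.
After the purchase, Sven holds 63% of Larkspur directly, and Selkirk's stake falls to 7%.
Sven controlled Larkspur already, so this is not a new person acquiring control; every other person's position is unchanged or reduced.
No new person acquires control, so the clause is not triggered.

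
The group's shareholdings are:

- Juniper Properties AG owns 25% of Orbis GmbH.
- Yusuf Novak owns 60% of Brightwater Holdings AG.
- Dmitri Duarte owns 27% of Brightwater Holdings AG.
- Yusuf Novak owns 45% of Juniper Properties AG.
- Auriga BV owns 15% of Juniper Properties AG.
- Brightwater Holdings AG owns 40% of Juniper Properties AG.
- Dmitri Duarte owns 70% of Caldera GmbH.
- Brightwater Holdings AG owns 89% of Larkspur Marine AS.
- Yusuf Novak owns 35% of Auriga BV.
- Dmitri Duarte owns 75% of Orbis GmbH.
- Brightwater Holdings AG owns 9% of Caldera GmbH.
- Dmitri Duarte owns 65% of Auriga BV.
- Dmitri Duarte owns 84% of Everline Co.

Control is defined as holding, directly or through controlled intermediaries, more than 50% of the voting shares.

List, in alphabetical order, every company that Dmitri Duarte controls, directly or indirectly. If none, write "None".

Dmitri holds 65% of Auriga, so Dmitri controls Auriga.
Dmitri holds 75% of Orbis, so Dmitri controls Orbis.
Dmitri holds 70% of Caldera, so Dmitri controls Caldera.
Dmitri holds 84% of Everline, so Dmitri controls Everline.
No other company's threshold is met.

Auriga BV, Caldera GmbH, Everline Co, Orbis GmbH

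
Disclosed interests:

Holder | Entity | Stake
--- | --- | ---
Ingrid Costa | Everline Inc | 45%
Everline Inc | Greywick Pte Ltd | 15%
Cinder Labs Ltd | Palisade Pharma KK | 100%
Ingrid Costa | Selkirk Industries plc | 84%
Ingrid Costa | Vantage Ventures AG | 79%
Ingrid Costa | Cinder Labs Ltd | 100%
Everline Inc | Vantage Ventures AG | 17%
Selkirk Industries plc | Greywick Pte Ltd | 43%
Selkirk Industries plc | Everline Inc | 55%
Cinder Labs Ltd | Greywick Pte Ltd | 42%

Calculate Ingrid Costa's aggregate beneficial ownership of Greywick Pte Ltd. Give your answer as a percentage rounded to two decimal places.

Ingrid reaches Greywick along 4 paths.
Via Selkirk: 84% × 43% = 36.12%.
Via Selkirk → Everline: 84% × 55% × 15% = 6.93%.
Via Everline: 45% × 15% = 6.75%.
Via Cinder: 100% × 42% = 42%.
Total: 36.12% + 6.93% + 6.75% + 42% = 91.8%.
Rounded: 91.80%.

91.80%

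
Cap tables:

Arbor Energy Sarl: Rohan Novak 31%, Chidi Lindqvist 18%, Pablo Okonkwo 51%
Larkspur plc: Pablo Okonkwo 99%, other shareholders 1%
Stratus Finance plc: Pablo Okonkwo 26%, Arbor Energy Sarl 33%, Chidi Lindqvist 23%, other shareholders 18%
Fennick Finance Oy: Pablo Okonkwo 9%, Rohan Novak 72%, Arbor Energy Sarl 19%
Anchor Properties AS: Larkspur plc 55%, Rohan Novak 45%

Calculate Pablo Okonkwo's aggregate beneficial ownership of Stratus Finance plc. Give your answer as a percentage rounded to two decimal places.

42.83%

Pablo reaches Stratus along 2 paths.
Direct stake: 26% = 26%.
Via Arbor: 51% × 33% = 16.83%.
Total: 26% + 16.83% = 42.83%.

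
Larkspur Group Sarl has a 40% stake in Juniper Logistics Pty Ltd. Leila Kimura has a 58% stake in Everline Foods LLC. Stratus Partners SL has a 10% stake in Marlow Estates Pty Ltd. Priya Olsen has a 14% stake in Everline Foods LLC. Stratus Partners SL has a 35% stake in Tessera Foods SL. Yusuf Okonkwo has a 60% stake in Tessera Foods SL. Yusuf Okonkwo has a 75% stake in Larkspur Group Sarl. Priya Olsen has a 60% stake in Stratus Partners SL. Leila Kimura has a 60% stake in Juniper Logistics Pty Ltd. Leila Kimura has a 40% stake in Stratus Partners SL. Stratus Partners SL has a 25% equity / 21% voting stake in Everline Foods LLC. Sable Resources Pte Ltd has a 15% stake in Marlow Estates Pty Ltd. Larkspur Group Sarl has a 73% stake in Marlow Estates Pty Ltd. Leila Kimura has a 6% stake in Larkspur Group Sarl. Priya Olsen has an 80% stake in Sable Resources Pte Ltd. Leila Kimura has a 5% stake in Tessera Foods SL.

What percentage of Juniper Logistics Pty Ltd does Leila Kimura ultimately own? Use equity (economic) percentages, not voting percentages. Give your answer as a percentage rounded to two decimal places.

Leila reaches Juniper along 2 paths.
Direct stake: 60% = 60%.
Via Larkspur: 6% × 40% = 2.4%.
Total: 60% + 2.4% = 62.4%.
Rounded: 62.40%.

62.40%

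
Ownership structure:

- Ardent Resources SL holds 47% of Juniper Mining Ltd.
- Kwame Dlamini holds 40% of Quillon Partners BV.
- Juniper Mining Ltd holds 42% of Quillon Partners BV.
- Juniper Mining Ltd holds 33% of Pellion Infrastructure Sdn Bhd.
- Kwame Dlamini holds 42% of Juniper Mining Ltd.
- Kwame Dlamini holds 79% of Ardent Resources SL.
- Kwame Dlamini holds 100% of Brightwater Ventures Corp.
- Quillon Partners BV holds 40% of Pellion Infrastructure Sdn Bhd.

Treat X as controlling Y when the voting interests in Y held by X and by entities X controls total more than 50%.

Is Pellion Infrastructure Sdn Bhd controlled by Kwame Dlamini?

Kwame holds 79% of Ardent, so Kwame controls Ardent.
Kwame and Ardent together hold 42% + 47% = 89% of Juniper, so Kwame controls Juniper.
Kwame and Juniper together hold 40% + 42% = 82% of Quillon, so Kwame controls Quillon.
Quillon and Juniper together hold 40% + 33% = 73% of Pellion, so Kwame controls Pellion.

Yes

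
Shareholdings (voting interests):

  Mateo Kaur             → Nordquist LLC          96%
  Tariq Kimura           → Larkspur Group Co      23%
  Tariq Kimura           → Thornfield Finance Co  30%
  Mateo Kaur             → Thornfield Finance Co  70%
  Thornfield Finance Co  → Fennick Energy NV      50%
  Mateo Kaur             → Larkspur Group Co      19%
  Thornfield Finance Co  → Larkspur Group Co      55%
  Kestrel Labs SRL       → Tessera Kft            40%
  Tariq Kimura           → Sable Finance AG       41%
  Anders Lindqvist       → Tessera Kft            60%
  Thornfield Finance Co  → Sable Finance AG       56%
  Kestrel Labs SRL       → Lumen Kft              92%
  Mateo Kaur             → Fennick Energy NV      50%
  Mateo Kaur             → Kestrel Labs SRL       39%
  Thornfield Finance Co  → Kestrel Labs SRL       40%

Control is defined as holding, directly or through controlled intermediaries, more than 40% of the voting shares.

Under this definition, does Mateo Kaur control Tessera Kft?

No

Mateo holds 70% of Thornfield, so Mateo controls Thornfield.
Thornfield and Mateo together hold 50% + 50% = 100% of Fennick, so Mateo controls Fennick.
Mateo holds 96% of Nordquist, so Mateo controls Nordquist.
Mateo and Thornfield together hold 19% + 55% = 74% of Larkspur, so Mateo controls Larkspur.
Thornfield and Mateo together hold 40% + 39% = 79% of Kestrel, so Mateo controls Kestrel.
Thornfield holds 56% of Sable, so Mateo controls Sable.
Kestrel holds 92% of Lumen, so Mateo controls Lumen.
In Tessera, Mateo's side holds only 40%, not > 40%.
So Mateo does not control Tessera.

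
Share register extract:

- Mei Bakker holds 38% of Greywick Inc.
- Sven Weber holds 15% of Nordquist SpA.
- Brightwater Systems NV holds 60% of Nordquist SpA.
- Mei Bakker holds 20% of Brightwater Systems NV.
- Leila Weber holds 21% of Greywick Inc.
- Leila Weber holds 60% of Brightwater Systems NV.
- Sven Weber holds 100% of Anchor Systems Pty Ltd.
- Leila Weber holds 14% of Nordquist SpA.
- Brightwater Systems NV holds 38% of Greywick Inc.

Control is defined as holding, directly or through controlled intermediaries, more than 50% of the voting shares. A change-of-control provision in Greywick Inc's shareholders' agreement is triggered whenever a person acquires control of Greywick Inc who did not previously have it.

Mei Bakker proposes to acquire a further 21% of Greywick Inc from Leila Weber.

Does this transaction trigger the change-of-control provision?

Yes

The purchase adds only to Mei's holdings (Leila's stake shrinks), so Mei is the only person who could newly come to control Greywick.
Mei's largest direct stake is 38% in Greywick, which does not meet the threshold, so Mei controls no company.
In Greywick, Mei's side holds only 38%, not > 50%.
So before the transaction, Mei does not control Greywick.
After the purchase, Mei's direct stake in Greywick rises to 38% + 21% = 59%, and Leila's stake falls to 0%.
Mei holds 59% of Greywick, so Mei controls Greywick.
Mei did not control Greywick before and does after, so the clause is triggered.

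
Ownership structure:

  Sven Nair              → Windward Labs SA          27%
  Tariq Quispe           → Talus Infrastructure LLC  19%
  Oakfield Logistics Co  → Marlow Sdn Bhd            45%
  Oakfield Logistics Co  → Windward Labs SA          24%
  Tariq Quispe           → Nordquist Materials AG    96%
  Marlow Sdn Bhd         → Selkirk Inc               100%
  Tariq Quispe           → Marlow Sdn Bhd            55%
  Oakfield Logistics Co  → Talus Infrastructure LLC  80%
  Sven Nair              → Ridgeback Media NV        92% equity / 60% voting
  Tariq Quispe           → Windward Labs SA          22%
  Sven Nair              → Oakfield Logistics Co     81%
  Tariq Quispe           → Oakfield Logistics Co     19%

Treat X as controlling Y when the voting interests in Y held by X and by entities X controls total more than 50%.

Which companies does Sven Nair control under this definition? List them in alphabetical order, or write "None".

Oakfield Logistics Co, Ridgeback Media NV, Talus Infrastructure LLC, Windward Labs SA

Sven holds 81% of Oakfield, so Sven controls Oakfield.
Oakfield and Sven together hold 24% + 27% = 51% of Windward, so Sven controls Windward.
Oakfield holds 80% of Talus, so Sven controls Talus.
Sven holds 60% of Ridgeback, so Sven controls Ridgeback.
No other company's threshold is met.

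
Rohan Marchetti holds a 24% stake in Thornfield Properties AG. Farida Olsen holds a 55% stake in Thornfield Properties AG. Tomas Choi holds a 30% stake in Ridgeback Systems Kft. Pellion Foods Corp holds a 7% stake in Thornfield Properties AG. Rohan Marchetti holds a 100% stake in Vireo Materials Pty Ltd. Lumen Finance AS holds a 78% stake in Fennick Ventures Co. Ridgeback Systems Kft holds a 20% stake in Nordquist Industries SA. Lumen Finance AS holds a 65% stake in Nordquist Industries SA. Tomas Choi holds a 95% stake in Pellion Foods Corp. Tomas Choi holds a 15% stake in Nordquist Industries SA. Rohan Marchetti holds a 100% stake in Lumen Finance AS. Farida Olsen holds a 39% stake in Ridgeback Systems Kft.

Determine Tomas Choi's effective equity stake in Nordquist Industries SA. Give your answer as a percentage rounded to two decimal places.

Tomas reaches Nordquist along 2 paths.
Direct stake: 15% = 15%.
Via Ridgeback: 30% × 20% = 6%.
Total: 15% + 6% = 21%.
Rounded: 21.00%.

21.00%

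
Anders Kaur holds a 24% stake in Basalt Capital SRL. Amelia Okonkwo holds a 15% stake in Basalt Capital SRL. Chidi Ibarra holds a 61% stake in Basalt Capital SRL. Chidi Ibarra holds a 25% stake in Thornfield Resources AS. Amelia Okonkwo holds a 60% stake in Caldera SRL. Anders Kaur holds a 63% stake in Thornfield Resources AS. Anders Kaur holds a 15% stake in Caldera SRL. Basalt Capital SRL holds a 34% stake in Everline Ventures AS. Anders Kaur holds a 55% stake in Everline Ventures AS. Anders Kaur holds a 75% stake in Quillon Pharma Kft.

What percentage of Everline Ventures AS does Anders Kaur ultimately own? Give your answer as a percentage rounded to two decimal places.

Anders reaches Everline along 2 paths.
Direct stake: 55% = 55%.
Via Basalt: 24% × 34% = 8.16%.
Total: 55% + 8.16% = 63.16%.

63.16%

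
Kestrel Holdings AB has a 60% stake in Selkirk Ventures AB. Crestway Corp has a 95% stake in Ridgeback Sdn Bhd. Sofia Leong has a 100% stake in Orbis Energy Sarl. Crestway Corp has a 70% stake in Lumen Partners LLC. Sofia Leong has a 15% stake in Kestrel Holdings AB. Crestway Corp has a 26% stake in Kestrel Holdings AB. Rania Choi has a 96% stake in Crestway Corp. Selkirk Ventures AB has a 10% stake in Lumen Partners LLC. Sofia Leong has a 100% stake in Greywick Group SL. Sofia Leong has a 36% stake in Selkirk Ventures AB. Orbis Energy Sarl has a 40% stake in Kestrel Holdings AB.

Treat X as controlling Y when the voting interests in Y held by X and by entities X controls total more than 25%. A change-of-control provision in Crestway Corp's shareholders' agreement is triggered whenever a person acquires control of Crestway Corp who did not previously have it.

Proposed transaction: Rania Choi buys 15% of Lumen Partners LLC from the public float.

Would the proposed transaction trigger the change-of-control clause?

No

The purchase changes only Rania's holdings, so Rania is the only person who could newly come to control Crestway.
Rania holds 96% of Crestway, so Rania controls Crestway.
So Rania already controls Crestway before the transaction.
After the purchase, Rania holds 15% of Lumen directly.
Rania controlled Crestway already, so this is not a new person acquiring control; every other person's position is unchanged or reduced.
No new person acquires control, so the clause is not triggered.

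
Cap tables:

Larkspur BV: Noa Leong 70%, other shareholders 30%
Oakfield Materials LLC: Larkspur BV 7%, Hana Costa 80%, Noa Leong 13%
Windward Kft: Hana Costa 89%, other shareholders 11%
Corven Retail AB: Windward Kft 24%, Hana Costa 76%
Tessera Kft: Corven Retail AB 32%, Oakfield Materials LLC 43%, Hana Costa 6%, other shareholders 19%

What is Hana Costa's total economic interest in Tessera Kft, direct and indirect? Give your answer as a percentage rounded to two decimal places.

Hana reaches Tessera along 4 paths.
Via Windward → Corven: 89% × 24% × 32% = 6.8352%.
Via Corven: 76% × 32% = 24.32%.
Via Oakfield: 80% × 43% = 34.4%.
Direct stake: 6% = 6%.
Total: 6.8352% + 24.32% + 34.4% + 6% = 71.5552%.
Rounded: 71.56%.

71.56%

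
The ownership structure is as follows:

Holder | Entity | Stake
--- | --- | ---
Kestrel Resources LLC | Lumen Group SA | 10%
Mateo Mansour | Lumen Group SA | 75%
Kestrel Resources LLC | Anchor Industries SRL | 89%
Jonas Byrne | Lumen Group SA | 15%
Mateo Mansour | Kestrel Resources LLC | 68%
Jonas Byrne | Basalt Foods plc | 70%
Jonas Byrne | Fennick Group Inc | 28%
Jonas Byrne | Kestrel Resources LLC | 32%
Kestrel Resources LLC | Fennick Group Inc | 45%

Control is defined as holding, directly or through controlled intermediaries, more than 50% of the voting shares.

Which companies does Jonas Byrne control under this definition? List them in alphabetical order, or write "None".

Jonas holds 70% of Basalt, so Jonas controls Basalt.
No other company's threshold is met.

Basalt Foods plc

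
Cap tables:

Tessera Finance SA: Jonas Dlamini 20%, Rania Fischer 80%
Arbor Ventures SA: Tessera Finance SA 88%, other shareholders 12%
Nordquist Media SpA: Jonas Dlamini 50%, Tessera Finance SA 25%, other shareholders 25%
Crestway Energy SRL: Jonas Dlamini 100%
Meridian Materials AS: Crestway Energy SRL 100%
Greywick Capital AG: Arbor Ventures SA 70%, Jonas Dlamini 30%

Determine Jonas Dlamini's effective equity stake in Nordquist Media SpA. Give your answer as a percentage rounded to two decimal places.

Jonas reaches Nordquist along 2 paths.
Direct stake: 50% = 50%.
Via Tessera: 20% × 25% = 5%.
Total: 50% + 5% = 55%.
Rounded: 55.00%.

55.00%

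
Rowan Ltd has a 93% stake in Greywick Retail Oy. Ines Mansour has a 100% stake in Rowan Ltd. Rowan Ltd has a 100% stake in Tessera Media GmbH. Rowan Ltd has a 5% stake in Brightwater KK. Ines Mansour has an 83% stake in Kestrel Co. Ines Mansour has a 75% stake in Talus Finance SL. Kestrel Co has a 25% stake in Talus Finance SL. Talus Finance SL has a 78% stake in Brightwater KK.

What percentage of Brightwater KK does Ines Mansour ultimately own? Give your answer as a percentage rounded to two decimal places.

Ines reaches Brightwater along 3 paths.
Via Kestrel → Talus: 83% × 25% × 78% = 16.185%.
Via Talus: 75% × 78% = 58.5%.
Via Rowan: 100% × 5% = 5%.
Total: 16.185% + 58.5% + 5% = 79.685%.
Rounded: 79.69%.

79.69%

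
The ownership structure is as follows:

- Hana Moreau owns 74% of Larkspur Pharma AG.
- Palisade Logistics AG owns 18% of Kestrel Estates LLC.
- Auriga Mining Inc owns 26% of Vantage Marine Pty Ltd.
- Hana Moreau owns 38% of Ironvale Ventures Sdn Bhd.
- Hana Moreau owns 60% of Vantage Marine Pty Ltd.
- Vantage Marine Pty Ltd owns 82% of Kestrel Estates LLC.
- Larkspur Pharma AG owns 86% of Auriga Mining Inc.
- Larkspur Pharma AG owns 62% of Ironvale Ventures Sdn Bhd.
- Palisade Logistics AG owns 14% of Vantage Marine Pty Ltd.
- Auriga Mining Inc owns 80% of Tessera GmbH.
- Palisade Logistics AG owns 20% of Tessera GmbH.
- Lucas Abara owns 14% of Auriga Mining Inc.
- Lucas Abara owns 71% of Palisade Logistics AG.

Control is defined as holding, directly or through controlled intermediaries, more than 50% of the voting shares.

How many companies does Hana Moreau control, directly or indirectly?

6

Hana holds 74% of Larkspur, so Hana controls Larkspur.
Larkspur holds 86% of Auriga, so Hana controls Auriga.
Auriga holds 80% of Tessera, so Hana controls Tessera.
Auriga and Hana together hold 26% + 60% = 86% of Vantage, so Hana controls Vantage.
Hana and Larkspur together hold 38% + 62% = 100% of Ironvale, so Hana controls Ironvale.
Vantage holds 82% of Kestrel, so Hana controls Kestrel.
No other company's threshold is met.
Hana controls 6 companies.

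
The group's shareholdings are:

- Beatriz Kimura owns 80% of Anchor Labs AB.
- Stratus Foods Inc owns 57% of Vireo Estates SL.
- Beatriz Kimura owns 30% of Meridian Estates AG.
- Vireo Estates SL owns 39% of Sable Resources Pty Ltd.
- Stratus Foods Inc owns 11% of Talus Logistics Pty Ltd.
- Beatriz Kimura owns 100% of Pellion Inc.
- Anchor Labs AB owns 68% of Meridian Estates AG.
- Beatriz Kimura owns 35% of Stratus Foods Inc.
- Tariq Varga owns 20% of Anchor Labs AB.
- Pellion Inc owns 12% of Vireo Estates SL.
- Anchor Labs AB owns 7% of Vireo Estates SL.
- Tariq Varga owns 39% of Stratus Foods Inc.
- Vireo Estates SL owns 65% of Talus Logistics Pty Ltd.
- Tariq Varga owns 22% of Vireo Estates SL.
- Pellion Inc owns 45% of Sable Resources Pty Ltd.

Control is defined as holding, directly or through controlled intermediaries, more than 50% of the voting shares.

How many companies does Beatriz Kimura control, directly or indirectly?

3

Beatriz holds 80% of Anchor, so Beatriz controls Anchor.
Beatriz holds 100% of Pellion, so Beatriz controls Pellion.
Beatriz and Anchor together hold 30% + 68% = 98% of Meridian, so Beatriz controls Meridian.
No other company's threshold is met.
Beatriz controls 3 companies.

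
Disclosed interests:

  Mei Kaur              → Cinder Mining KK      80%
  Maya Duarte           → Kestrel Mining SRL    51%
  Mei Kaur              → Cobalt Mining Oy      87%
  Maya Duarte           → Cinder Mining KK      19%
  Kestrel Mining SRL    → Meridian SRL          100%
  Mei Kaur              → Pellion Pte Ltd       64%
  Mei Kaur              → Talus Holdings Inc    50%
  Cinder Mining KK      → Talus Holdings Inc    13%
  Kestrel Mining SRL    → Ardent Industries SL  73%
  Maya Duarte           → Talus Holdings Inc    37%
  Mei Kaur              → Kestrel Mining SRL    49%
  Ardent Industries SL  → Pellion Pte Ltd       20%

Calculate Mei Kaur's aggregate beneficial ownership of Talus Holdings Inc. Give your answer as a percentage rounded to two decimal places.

Mei reaches Talus along 2 paths.
Direct stake: 50% = 50%.
Via Cinder: 80% × 13% = 10.4%.
Total: 50% + 10.4% = 60.4%.
Rounded: 60.40%.

60.40%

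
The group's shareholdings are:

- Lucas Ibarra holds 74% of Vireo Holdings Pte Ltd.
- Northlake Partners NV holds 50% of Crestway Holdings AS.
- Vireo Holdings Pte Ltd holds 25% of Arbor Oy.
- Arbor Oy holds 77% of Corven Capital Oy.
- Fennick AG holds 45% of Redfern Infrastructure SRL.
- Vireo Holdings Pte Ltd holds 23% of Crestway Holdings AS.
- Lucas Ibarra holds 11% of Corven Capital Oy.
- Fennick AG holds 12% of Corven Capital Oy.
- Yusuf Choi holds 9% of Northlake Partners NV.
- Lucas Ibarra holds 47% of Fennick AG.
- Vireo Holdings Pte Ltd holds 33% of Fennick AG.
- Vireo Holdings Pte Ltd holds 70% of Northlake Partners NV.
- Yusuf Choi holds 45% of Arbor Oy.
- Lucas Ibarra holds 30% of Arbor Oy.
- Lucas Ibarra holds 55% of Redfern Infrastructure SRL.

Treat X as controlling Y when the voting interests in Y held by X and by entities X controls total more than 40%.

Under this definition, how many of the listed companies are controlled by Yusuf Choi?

2

Yusuf holds 45% of Arbor, so Yusuf controls Arbor.
Arbor holds 77% of Corven, so Yusuf controls Corven.
No other company's threshold is met.
Yusuf controls 2 companies.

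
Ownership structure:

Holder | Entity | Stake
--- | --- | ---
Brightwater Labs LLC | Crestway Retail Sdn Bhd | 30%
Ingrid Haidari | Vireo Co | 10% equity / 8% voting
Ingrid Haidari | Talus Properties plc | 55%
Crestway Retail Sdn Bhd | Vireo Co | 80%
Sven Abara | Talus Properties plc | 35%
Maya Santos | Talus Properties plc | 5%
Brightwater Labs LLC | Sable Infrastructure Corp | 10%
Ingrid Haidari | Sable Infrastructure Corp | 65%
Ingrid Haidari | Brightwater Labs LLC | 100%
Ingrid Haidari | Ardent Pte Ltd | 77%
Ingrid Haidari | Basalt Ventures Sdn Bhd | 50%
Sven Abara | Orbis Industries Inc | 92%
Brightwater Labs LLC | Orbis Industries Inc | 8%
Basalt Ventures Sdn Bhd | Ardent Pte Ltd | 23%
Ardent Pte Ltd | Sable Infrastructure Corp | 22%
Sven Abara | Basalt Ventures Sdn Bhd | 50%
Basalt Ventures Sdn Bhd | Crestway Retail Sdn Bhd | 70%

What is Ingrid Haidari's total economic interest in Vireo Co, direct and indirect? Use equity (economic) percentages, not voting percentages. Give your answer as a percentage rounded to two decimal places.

62.00%

Ingrid reaches Vireo along 3 paths.
Via Brightwater → Crestway: 100% × 30% × 80% = 24%.
Via Basalt → Crestway: 50% × 70% × 80% = 28%.
Direct stake: 10% = 10%.
Total: 24% + 28% + 10% = 62%.
Rounded: 62.00%.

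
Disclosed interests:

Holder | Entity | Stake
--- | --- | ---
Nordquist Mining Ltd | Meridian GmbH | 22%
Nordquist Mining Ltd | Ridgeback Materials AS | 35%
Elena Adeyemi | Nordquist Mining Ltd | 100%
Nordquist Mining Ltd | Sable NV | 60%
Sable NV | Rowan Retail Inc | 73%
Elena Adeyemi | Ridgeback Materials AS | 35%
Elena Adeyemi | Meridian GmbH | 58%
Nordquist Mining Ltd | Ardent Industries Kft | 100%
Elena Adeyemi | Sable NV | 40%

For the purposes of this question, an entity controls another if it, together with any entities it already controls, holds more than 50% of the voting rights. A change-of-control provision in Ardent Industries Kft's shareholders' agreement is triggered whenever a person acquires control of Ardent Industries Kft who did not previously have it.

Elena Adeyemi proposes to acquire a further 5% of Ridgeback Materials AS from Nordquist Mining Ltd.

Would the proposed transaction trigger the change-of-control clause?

No

The purchase adds only to Elena's holdings (Nordquist's stake shrinks), so Elena is the only person who could newly come to control Ardent.
Elena holds 100% of Nordquist, so Elena controls Nordquist.
Nordquist holds 100% of Ardent, so Elena controls Ardent.
So Elena already controls Ardent before the transaction.
After the purchase, Elena's direct stake in Ridgeback rises to 35% + 5% = 40%, and Nordquist's stake falls to 30%.
Elena controlled Ardent already, so this is not a new person acquiring control; every other person's position is unchanged or reduced.
No new person acquires control, so the clause is not triggered.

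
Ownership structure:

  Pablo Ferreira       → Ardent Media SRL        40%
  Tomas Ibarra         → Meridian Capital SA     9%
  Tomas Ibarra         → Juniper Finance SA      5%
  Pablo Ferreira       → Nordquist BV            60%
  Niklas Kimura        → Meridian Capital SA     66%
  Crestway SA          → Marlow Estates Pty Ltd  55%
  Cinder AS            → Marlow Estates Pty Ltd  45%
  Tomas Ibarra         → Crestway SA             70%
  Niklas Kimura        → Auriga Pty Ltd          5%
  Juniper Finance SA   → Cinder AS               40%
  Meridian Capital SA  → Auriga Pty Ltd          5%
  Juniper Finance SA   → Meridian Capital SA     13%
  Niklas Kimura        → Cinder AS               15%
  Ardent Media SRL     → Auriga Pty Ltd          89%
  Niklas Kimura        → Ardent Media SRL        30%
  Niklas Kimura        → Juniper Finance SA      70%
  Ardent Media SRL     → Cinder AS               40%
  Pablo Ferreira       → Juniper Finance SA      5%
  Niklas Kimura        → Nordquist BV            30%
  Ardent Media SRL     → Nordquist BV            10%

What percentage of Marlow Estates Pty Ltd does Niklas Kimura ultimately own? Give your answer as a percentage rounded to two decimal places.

Niklas reaches Marlow along 3 paths.
Via Cinder: 15% × 45% = 6.75%.
Via Juniper → Cinder: 70% × 40% × 45% = 12.6%.
Via Ardent → Cinder: 30% × 40% × 45% = 5.4%.
Total: 6.75% + 12.6% + 5.4% = 24.75%.

24.75%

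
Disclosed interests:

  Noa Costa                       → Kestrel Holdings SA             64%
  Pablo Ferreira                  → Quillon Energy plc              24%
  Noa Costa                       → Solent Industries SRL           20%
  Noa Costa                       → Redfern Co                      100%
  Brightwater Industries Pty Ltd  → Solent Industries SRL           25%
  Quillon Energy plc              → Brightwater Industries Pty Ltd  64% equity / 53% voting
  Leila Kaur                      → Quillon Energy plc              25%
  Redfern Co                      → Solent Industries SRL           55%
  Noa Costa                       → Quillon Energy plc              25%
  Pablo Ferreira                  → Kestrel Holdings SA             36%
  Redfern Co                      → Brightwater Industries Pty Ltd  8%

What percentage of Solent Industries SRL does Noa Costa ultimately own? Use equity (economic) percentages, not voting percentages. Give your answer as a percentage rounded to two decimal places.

81.00%

Noa reaches Solent along 4 paths.
Via Redfern → Brightwater: 100% × 8% × 25% = 2%.
Via Quillon → Brightwater: 25% × 64% × 25% = 4%.
Direct stake: 20% = 20%.
Via Redfern: 100% × 55% = 55%.
Total: 2% + 4% + 20% + 55% = 81%.
Rounded: 81.00%.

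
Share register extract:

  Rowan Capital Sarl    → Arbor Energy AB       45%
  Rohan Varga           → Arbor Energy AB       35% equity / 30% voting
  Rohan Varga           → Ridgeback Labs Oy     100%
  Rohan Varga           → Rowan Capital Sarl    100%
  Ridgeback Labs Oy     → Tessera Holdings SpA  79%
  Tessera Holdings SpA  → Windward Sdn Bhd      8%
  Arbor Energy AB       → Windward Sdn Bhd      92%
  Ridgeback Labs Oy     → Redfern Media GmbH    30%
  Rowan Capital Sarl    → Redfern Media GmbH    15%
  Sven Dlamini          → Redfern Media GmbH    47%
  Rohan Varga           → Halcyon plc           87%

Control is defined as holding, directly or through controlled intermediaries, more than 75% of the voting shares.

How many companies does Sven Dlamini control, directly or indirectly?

Sven's largest direct stake is 47% in Redfern, which does not meet the threshold.
Sven controls 0 companies.

0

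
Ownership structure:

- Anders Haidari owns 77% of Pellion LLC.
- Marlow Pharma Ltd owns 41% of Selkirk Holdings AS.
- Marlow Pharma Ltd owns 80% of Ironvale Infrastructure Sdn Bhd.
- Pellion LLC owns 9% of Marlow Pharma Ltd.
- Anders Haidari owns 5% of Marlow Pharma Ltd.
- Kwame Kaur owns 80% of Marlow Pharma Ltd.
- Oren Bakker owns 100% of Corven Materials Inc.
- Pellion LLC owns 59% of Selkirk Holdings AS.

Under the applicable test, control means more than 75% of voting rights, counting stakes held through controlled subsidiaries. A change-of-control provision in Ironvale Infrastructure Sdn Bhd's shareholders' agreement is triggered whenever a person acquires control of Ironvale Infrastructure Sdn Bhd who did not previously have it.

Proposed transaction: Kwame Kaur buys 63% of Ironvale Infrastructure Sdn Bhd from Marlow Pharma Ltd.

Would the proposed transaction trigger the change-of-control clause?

No

The purchase adds only to Kwame's holdings (Marlow's stake shrinks), so Kwame is the only person who could newly come to control Ironvale.
Kwame holds 80% of Marlow, so Kwame controls Marlow.
Marlow holds 80% of Ironvale, so Kwame controls Ironvale.
So Kwame already controls Ironvale before the transaction.
After the purchase, Kwame holds 63% of Ironvale directly, and Marlow's stake falls to 17%.
Kwame controlled Ironvale already, so this is not a new person acquiring control; every other person's position is unchanged or reduced.
No new person acquires control, so the clause is not triggered.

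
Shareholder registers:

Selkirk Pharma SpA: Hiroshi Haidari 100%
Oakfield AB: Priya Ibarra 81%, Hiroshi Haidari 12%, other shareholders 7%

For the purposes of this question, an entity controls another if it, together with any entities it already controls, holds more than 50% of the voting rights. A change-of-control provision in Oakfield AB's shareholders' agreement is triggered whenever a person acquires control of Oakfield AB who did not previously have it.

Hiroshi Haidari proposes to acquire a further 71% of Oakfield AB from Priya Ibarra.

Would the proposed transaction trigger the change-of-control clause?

The purchase adds only to Hiroshi's holdings (Priya's stake shrinks), so Hiroshi is the only person who could newly come to control Oakfield.
Hiroshi holds 100% of Selkirk, so Hiroshi controls Selkirk.
In Oakfield, Hiroshi's side holds only 12%, not > 50%.
So before the transaction, Hiroshi does not control Oakfield.
After the purchase, Hiroshi's direct stake in Oakfield rises to 12% + 71% = 83%, and Priya's stake falls to 10%.
Hiroshi holds 83% of Oakfield, so Hiroshi controls Oakfield.
Hiroshi did not control Oakfield before and does after, so the clause is triggered.

Yes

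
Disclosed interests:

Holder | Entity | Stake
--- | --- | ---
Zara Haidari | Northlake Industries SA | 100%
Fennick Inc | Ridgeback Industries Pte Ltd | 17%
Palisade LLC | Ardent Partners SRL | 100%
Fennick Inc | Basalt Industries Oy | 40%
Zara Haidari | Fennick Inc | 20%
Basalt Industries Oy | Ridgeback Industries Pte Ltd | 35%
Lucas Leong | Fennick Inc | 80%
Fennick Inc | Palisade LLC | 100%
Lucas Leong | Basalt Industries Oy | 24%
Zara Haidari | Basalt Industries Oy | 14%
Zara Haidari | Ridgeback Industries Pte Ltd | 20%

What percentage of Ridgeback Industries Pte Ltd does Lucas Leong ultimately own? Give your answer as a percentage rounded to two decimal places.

33.20%

Lucas reaches Ridgeback along 3 paths.
Via Basalt: 24% × 35% = 8.4%.
Via Fennick → Basalt: 80% × 40% × 35% = 11.2%.
Via Fennick: 80% × 17% = 13.6%.
Total: 8.4% + 11.2% + 13.6% = 33.2%.
Rounded: 33.20%.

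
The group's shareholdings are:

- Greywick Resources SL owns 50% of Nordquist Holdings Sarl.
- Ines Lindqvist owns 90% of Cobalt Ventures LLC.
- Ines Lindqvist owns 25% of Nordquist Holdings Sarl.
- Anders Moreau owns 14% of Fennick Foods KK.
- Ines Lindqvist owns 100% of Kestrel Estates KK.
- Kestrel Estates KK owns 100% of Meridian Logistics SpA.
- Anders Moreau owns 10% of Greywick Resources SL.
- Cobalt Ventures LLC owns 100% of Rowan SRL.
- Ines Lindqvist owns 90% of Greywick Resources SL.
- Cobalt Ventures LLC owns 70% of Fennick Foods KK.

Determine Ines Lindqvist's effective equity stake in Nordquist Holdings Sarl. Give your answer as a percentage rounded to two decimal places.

Ines reaches Nordquist along 2 paths.
Via Greywick: 90% × 50% = 45%.
Direct stake: 25% = 25%.
Total: 45% + 25% = 70%.
Rounded: 70.00%.

70.00%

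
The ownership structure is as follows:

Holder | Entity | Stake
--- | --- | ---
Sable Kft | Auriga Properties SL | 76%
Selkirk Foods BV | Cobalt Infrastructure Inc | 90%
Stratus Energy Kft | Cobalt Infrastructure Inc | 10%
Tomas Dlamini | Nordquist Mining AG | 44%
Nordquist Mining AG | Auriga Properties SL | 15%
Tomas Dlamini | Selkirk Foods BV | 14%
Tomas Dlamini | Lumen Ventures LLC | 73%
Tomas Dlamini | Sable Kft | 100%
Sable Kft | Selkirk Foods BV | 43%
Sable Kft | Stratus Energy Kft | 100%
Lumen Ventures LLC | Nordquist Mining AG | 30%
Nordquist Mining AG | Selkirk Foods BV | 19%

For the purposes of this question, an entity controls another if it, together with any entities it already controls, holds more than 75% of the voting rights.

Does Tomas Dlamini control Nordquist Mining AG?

Tomas holds 100% of Sable, so Tomas controls Sable.
Sable holds 100% of Stratus, so Tomas controls Stratus.
Sable holds 76% of Auriga, so Tomas controls Auriga.
In Nordquist, Tomas's side holds only 44%, not > 75%.
So Tomas does not control Nordquist.

No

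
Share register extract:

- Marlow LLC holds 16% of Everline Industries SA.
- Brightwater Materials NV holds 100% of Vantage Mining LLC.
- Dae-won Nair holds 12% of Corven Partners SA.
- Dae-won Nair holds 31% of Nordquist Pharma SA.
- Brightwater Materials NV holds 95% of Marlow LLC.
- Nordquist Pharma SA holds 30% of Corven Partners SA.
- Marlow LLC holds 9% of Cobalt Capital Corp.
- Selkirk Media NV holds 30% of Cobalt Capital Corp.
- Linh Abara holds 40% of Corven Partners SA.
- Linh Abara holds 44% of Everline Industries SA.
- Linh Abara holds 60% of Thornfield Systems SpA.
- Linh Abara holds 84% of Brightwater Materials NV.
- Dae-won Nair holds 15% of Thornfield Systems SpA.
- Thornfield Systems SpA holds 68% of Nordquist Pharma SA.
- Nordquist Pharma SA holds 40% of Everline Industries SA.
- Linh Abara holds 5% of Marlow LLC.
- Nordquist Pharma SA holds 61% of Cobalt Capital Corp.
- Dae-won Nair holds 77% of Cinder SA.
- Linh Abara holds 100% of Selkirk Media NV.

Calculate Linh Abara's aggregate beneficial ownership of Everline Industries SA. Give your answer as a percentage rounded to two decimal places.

73.89%

Linh reaches Everline along 4 paths.
Via Marlow: 5% × 16% = 0.8%.
Via Brightwater → Marlow: 84% × 95% × 16% = 12.768%.
Direct stake: 44% = 44%.
Via Thornfield → Nordquist: 60% × 68% × 40% = 16.32%.
Total: 0.8% + 12.768% + 44% + 16.32% = 73.888%.
Rounded: 73.89%.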